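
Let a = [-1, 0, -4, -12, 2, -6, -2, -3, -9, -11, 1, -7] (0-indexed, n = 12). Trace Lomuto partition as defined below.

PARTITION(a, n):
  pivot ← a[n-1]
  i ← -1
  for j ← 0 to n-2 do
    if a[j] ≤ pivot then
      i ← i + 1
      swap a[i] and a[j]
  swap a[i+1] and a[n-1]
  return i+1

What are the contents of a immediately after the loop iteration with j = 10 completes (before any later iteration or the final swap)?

[-12, -9, -11, -1, 2, -6, -2, -3, 0, -4, 1, -7]

pivot=-7, i=-1
j=0: -1>-7, skip
j=1: 0>-7, skip
j=2: -4>-7, skip
j=3: -12≤-7, i=0, swap(0,3) ⇒ [-12, 0, -4, -1, 2, -6, -2, -3, -9, -11, 1, -7]
j=4: 2>-7, skip
j=5: -6>-7, skip
j=6: -2>-7, skip
j=7: -3>-7, skip
j=8: -9≤-7, i=1, swap(1,8) ⇒ [-12, -9, -4, -1, 2, -6, -2, -3, 0, -11, 1, -7]
j=9: -11≤-7, i=2, swap(2,9) ⇒ [-12, -9, -11, -1, 2, -6, -2, -3, 0, -4, 1, -7]
j=10: 1>-7, skip
(after j=10) a = [-12, -9, -11, -1, 2, -6, -2, -3, 0, -4, 1, -7]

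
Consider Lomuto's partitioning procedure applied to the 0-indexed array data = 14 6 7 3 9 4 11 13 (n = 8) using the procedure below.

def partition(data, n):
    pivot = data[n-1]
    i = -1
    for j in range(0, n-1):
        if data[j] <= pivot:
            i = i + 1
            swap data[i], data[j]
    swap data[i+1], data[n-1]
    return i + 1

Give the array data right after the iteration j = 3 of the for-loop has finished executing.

pivot=13, i=-1
j=0: 14>13, skip
j=1: 6≤13, i=0, swap(0,1) ⇒ 6 14 7 3 9 4 11 13
j=2: 7≤13, i=1, swap(1,2) ⇒ 6 7 14 3 9 4 11 13
j=3: 3≤13, i=2, swap(2,3) ⇒ 6 7 3 14 9 4 11 13
(after j=3) data = 6 7 3 14 9 4 11 13

6 7 3 14 9 4 11 13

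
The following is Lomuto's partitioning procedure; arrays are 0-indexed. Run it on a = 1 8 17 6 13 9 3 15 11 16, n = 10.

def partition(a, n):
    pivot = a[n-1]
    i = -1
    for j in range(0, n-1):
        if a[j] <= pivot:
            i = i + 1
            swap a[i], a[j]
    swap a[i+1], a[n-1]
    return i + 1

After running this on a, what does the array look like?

1 8 6 13 9 3 15 11 16 17

pivot = a[9] = 16; i = -1
j=0: a[0]=1 ≤ 16 → i=0, swap a[0],a[0] (no change) → 1 8 17 6 13 9 3 15 11 16
j=1: a[1]=8 ≤ 16 → i=1, swap a[1],a[1] (no change) → 1 8 17 6 13 9 3 15 11 16
j=2: a[2]=17 > 16 → no swap
j=3: a[3]=6 ≤ 16 → i=2, swap a[2],a[3] → 1 8 6 17 13 9 3 15 11 16
j=4: a[4]=13 ≤ 16 → i=3, swap a[3],a[4] → 1 8 6 13 17 9 3 15 11 16
j=5: a[5]=9 ≤ 16 → i=4, swap a[4],a[5] → 1 8 6 13 9 17 3 15 11 16
j=6: a[6]=3 ≤ 16 → i=5, swap a[5],a[6] → 1 8 6 13 9 3 17 15 11 16
j=7: a[7]=15 ≤ 16 → i=6, swap a[6],a[7] → 1 8 6 13 9 3 15 17 11 16
j=8: a[8]=11 ≤ 16 → i=7, swap a[7],a[8] → 1 8 6 13 9 3 15 11 17 16
final swap a[8],a[9] → 1 8 6 13 9 3 15 11 16 17; return 8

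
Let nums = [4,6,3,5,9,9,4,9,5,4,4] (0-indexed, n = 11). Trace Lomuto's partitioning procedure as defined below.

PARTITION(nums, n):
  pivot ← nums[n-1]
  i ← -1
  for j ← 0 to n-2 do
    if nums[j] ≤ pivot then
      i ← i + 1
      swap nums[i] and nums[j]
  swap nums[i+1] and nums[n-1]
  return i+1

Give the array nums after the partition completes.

[4,3,4,4,4,9,6,9,5,5,9]

pivot = nums[10] = 4; i = -1
j=0: nums[0]=4 ≤ 4 → i=0, swap nums[0],nums[0] (no change) → [4,6,3,5,9,9,4,9,5,4,4]
j=1: nums[1]=6 > 4 → no swap
j=2: nums[2]=3 ≤ 4 → i=1, swap nums[1],nums[2] → [4,3,6,5,9,9,4,9,5,4,4]
j=3: nums[3]=5 > 4 → no swap
j=4: nums[4]=9 > 4 → no swap
j=5: nums[5]=9 > 4 → no swap
j=6: nums[6]=4 ≤ 4 → i=2, swap nums[2],nums[6] → [4,3,4,5,9,9,6,9,5,4,4]
j=7: nums[7]=9 > 4 → no swap
j=8: nums[8]=5 > 4 → no swap
j=9: nums[9]=4 ≤ 4 → i=3, swap nums[3],nums[9] → [4,3,4,4,9,9,6,9,5,5,4]
final swap nums[4],nums[10] → [4,3,4,4,4,9,6,9,5,5,9]; return 4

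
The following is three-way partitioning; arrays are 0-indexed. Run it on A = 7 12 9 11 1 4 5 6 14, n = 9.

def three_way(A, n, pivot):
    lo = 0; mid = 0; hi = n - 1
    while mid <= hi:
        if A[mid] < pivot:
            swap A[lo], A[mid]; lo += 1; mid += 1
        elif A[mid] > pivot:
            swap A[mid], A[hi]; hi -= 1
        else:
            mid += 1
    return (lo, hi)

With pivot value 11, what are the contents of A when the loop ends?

lo=0 mid=0 hi=8
7<11: swap(0,0), lo=1 mid=1 ⇒ 7 12 9 11 1 4 5 6 14
12>11: swap(1,8), hi=7 ⇒ 7 14 9 11 1 4 5 6 12
14>11: swap(1,7), hi=6 ⇒ 7 6 9 11 1 4 5 14 12
6<11: swap(1,1), lo=2 mid=2 ⇒ 7 6 9 11 1 4 5 14 12
9<11: swap(2,2), lo=3 mid=3 ⇒ 7 6 9 11 1 4 5 14 12
11=11: mid=4
1<11: swap(3,4), lo=4 mid=5 ⇒ 7 6 9 1 11 4 5 14 12
4<11: swap(4,5), lo=5 mid=6 ⇒ 7 6 9 1 4 11 5 14 12
5<11: swap(5,6), lo=6 mid=7 ⇒ 7 6 9 1 4 5 11 14 12
done. lo=6 hi=6; A=7 6 9 1 4 5 11 14 12

7 6 9 1 4 5 11 14 12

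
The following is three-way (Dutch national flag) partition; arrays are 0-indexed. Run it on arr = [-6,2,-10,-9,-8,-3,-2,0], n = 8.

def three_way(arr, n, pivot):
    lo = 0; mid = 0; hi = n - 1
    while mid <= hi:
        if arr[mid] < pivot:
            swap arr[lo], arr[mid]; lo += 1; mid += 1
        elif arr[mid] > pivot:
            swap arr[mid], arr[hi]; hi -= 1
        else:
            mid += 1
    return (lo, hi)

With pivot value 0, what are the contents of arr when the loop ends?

pivot = 0; lo=0, mid=0, hi=7
arr[mid]=-6<0: swap arr[0],arr[0]; lo=1,mid=1 → [-6,2,-10,-9,-8,-3,-2,0]
arr[mid]=2>0: swap arr[1],arr[7]; hi=6 → [-6,0,-10,-9,-8,-3,-2,2]
arr[mid]=0=0: mid=2
arr[mid]=-10<0: swap arr[1],arr[2]; lo=2,mid=3 → [-6,-10,0,-9,-8,-3,-2,2]
arr[mid]=-9<0: swap arr[2],arr[3]; lo=3,mid=4 → [-6,-10,-9,0,-8,-3,-2,2]
arr[mid]=-8<0: swap arr[3],arr[4]; lo=4,mid=5 → [-6,-10,-9,-8,0,-3,-2,2]
arr[mid]=-3<0: swap arr[4],arr[5]; lo=5,mid=6 → [-6,-10,-9,-8,-3,0,-2,2]
arr[mid]=-2<0: swap arr[5],arr[6]; lo=6,mid=7 → [-6,-10,-9,-8,-3,-2,0,2]
end: lo=6, hi=6; arr = [-6,-10,-9,-8,-3,-2,0,2]

[-6,-10,-9,-8,-3,-2,0,2]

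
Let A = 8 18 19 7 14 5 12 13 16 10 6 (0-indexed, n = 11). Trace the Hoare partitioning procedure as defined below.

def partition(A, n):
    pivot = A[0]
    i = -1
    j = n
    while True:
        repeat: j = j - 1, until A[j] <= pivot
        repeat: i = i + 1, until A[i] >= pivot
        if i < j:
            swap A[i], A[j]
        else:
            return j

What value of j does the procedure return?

2

pivot = A[0] = 8; i = -1, j = 11
j→10 (A[10]=6≤8), i→0 (A[0]=8≥8); i<j, swap → 6 18 19 7 14 5 12 13 16 10 8
j→5 (A[5]=5≤8), i→1 (A[1]=18≥8); i<j, swap → 6 5 19 7 14 18 12 13 16 10 8
j→3 (A[3]=7≤8), i→2 (A[2]=19≥8); i<j, swap → 6 5 7 19 14 18 12 13 16 10 8
j→2, i→3; i≥j, return j=2. A = 6 5 7 19 14 18 12 13 16 10 8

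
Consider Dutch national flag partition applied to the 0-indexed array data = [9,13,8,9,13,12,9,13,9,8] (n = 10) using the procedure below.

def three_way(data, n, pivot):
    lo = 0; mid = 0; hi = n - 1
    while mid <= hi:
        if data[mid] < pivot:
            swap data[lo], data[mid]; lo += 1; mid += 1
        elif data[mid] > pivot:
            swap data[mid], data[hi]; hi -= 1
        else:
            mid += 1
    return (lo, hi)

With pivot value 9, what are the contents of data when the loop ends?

pivot = 9; lo=0, mid=0, hi=9
data[mid]=9=9: mid=1
data[mid]=13>9: swap data[1],data[9]; hi=8 → [9,8,8,9,13,12,9,13,9,13]
data[mid]=8<9: swap data[0],data[1]; lo=1,mid=2 → [8,9,8,9,13,12,9,13,9,13]
data[mid]=8<9: swap data[1],data[2]; lo=2,mid=3 → [8,8,9,9,13,12,9,13,9,13]
data[mid]=9=9: mid=4
data[mid]=13>9: swap data[4],data[8]; hi=7 → [8,8,9,9,9,12,9,13,13,13]
data[mid]=9=9: mid=5
data[mid]=12>9: swap data[5],data[7]; hi=6 → [8,8,9,9,9,13,9,12,13,13]
data[mid]=13>9: swap data[5],data[6]; hi=5 → [8,8,9,9,9,9,13,12,13,13]
data[mid]=9=9: mid=6
end: lo=2, hi=5; data = [8,8,9,9,9,9,13,12,13,13]

[8,8,9,9,9,9,13,12,13,13]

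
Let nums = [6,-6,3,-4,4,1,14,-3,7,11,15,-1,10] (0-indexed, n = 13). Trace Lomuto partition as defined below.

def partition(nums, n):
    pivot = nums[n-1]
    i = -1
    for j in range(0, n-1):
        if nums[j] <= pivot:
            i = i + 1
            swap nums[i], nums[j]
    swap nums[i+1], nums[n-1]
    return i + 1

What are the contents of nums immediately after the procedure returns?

pivot = nums[12] = 10; i = -1
j=0: nums[0]=6 ≤ 10 → i=0, swap nums[0],nums[0] (no change) → [6,-6,3,-4,4,1,14,-3,7,11,15,-1,10]
j=1: nums[1]=-6 ≤ 10 → i=1, swap nums[1],nums[1] (no change) → [6,-6,3,-4,4,1,14,-3,7,11,15,-1,10]
j=2: nums[2]=3 ≤ 10 → i=2, swap nums[2],nums[2] (no change) → [6,-6,3,-4,4,1,14,-3,7,11,15,-1,10]
j=3: nums[3]=-4 ≤ 10 → i=3, swap nums[3],nums[3] (no change) → [6,-6,3,-4,4,1,14,-3,7,11,15,-1,10]
j=4: nums[4]=4 ≤ 10 → i=4, swap nums[4],nums[4] (no change) → [6,-6,3,-4,4,1,14,-3,7,11,15,-1,10]
j=5: nums[5]=1 ≤ 10 → i=5, swap nums[5],nums[5] (no change) → [6,-6,3,-4,4,1,14,-3,7,11,15,-1,10]
j=6: nums[6]=14 > 10 → no swap
j=7: nums[7]=-3 ≤ 10 → i=6, swap nums[6],nums[7] → [6,-6,3,-4,4,1,-3,14,7,11,15,-1,10]
j=8: nums[8]=7 ≤ 10 → i=7, swap nums[7],nums[8] → [6,-6,3,-4,4,1,-3,7,14,11,15,-1,10]
j=9: nums[9]=11 > 10 → no swap
j=10: nums[10]=15 > 10 → no swap
j=11: nums[11]=-1 ≤ 10 → i=8, swap nums[8],nums[11] → [6,-6,3,-4,4,1,-3,7,-1,11,15,14,10]
final swap nums[9],nums[12] → [6,-6,3,-4,4,1,-3,7,-1,10,15,14,11]; return 9

[6,-6,3,-4,4,1,-3,7,-1,10,15,14,11]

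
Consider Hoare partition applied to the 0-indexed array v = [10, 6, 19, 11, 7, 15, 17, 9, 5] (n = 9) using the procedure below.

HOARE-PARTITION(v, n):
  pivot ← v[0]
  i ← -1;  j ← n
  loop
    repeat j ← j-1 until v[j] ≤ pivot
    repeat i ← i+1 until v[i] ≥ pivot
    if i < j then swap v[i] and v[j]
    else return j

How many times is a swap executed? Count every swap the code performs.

pivot = v[0] = 10; i = -1, j = 9
j→8 (v[8]=5≤10), i→0 (v[0]=10≥10); i<j, swap → [5, 6, 19, 11, 7, 15, 17, 9, 10]
j→7 (v[7]=9≤10), i→2 (v[2]=19≥10); i<j, swap → [5, 6, 9, 11, 7, 15, 17, 19, 10]
j→4 (v[4]=7≤10), i→3 (v[3]=11≥10); i<j, swap → [5, 6, 9, 7, 11, 15, 17, 19, 10]
j→3, i→4; i≥j, return j=3. v = [5, 6, 9, 7, 11, 15, 17, 19, 10]

3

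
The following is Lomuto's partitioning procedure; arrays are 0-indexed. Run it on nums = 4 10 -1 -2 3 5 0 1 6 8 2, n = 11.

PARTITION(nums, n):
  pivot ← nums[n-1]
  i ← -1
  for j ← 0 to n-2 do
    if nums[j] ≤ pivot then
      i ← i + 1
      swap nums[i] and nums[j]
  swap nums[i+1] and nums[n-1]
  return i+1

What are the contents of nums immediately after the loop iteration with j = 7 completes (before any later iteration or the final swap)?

-1 -2 0 1 3 5 4 10 6 8 2

pivot = nums[10] = 2; i = -1
j=0: nums[0]=4 > 2 → no swap
j=1: nums[1]=10 > 2 → no swap
j=2: nums[2]=-1 ≤ 2 → i=0, swap nums[0],nums[2] → -1 10 4 -2 3 5 0 1 6 8 2
j=3: nums[3]=-2 ≤ 2 → i=1, swap nums[1],nums[3] → -1 -2 4 10 3 5 0 1 6 8 2
j=4: nums[4]=3 > 2 → no swap
j=5: nums[5]=5 > 2 → no swap
j=6: nums[6]=0 ≤ 2 → i=2, swap nums[2],nums[6] → -1 -2 0 10 3 5 4 1 6 8 2
j=7: nums[7]=1 ≤ 2 → i=3, swap nums[3],nums[7] → -1 -2 0 1 3 5 4 10 6 8 2
(after j=7) nums = -1 -2 0 1 3 5 4 10 6 8 2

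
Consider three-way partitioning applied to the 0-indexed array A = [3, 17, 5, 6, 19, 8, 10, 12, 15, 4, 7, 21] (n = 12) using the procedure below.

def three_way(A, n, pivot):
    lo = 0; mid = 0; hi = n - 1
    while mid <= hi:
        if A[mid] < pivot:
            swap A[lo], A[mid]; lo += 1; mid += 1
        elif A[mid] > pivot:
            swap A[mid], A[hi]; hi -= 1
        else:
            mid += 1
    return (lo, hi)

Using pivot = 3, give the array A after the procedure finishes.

[3, 5, 6, 19, 8, 10, 12, 15, 4, 7, 21, 17]

pivot = 3; lo=0, mid=0, hi=11
A[mid]=3=3: mid=1
A[mid]=17>3: swap A[1],A[11]; hi=10 → [3, 21, 5, 6, 19, 8, 10, 12, 15, 4, 7, 17]
A[mid]=21>3: swap A[1],A[10]; hi=9 → [3, 7, 5, 6, 19, 8, 10, 12, 15, 4, 21, 17]
A[mid]=7>3: swap A[1],A[9]; hi=8 → [3, 4, 5, 6, 19, 8, 10, 12, 15, 7, 21, 17]
A[mid]=4>3: swap A[1],A[8]; hi=7 → [3, 15, 5, 6, 19, 8, 10, 12, 4, 7, 21, 17]
A[mid]=15>3: swap A[1],A[7]; hi=6 → [3, 12, 5, 6, 19, 8, 10, 15, 4, 7, 21, 17]
A[mid]=12>3: swap A[1],A[6]; hi=5 → [3, 10, 5, 6, 19, 8, 12, 15, 4, 7, 21, 17]
A[mid]=10>3: swap A[1],A[5]; hi=4 → [3, 8, 5, 6, 19, 10, 12, 15, 4, 7, 21, 17]
A[mid]=8>3: swap A[1],A[4]; hi=3 → [3, 19, 5, 6, 8, 10, 12, 15, 4, 7, 21, 17]
A[mid]=19>3: swap A[1],A[3]; hi=2 → [3, 6, 5, 19, 8, 10, 12, 15, 4, 7, 21, 17]
A[mid]=6>3: swap A[1],A[2]; hi=1 → [3, 5, 6, 19, 8, 10, 12, 15, 4, 7, 21, 17]
A[mid]=5>3: swap A[1],A[1]; hi=0 → [3, 5, 6, 19, 8, 10, 12, 15, 4, 7, 21, 17]
end: lo=0, hi=0; A = [3, 5, 6, 19, 8, 10, 12, 15, 4, 7, 21, 17]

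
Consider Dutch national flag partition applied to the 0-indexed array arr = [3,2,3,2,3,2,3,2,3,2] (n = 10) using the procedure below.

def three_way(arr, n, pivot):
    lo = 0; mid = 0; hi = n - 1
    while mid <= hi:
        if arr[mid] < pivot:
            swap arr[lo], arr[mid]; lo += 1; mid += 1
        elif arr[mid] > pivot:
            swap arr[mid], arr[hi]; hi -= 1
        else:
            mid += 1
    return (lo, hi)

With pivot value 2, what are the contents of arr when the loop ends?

pivot = 2; lo=0, mid=0, hi=9
arr[mid]=3>2: swap arr[0],arr[9]; hi=8 → [2,2,3,2,3,2,3,2,3,3]
arr[mid]=2=2: mid=1
arr[mid]=2=2: mid=2
arr[mid]=3>2: swap arr[2],arr[8]; hi=7 → [2,2,3,2,3,2,3,2,3,3]
arr[mid]=3>2: swap arr[2],arr[7]; hi=6 → [2,2,2,2,3,2,3,3,3,3]
arr[mid]=2=2: mid=3
arr[mid]=2=2: mid=4
arr[mid]=3>2: swap arr[4],arr[6]; hi=5 → [2,2,2,2,3,2,3,3,3,3]
arr[mid]=3>2: swap arr[4],arr[5]; hi=4 → [2,2,2,2,2,3,3,3,3,3]
arr[mid]=2=2: mid=5
end: lo=0, hi=4; arr = [2,2,2,2,2,3,3,3,3,3]

[2,2,2,2,2,3,3,3,3,3]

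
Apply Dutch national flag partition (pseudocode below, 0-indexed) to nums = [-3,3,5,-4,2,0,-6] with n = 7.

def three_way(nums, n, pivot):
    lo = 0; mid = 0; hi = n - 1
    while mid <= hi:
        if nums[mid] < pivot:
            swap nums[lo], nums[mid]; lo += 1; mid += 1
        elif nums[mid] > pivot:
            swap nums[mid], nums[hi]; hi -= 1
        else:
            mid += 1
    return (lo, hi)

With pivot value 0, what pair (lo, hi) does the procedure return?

pivot = 0; lo=0, mid=0, hi=6
nums[mid]=-3<0: swap nums[0],nums[0]; lo=1,mid=1 → [-3,3,5,-4,2,0,-6]
nums[mid]=3>0: swap nums[1],nums[6]; hi=5 → [-3,-6,5,-4,2,0,3]
nums[mid]=-6<0: swap nums[1],nums[1]; lo=2,mid=2 → [-3,-6,5,-4,2,0,3]
nums[mid]=5>0: swap nums[2],nums[5]; hi=4 → [-3,-6,0,-4,2,5,3]
nums[mid]=0=0: mid=3
nums[mid]=-4<0: swap nums[2],nums[3]; lo=3,mid=4 → [-3,-6,-4,0,2,5,3]
nums[mid]=2>0: swap nums[4],nums[4]; hi=3 → [-3,-6,-4,0,2,5,3]
end: lo=3, hi=3; nums = [-3,-6,-4,0,2,5,3]

(3, 3)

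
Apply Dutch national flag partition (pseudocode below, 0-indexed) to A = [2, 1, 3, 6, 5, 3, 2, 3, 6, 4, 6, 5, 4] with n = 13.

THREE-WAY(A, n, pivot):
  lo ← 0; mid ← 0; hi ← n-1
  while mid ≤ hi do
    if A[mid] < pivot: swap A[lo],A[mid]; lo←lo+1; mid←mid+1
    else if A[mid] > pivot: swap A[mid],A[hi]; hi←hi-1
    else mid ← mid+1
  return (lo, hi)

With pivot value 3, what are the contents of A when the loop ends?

lo=0 mid=0 hi=12
2<3: swap(0,0), lo=1 mid=1 ⇒ [2, 1, 3, 6, 5, 3, 2, 3, 6, 4, 6, 5, 4]
1<3: swap(1,1), lo=2 mid=2 ⇒ [2, 1, 3, 6, 5, 3, 2, 3, 6, 4, 6, 5, 4]
3=3: mid=3
6>3: swap(3,12), hi=11 ⇒ [2, 1, 3, 4, 5, 3, 2, 3, 6, 4, 6, 5, 6]
4>3: swap(3,11), hi=10 ⇒ [2, 1, 3, 5, 5, 3, 2, 3, 6, 4, 6, 4, 6]
5>3: swap(3,10), hi=9 ⇒ [2, 1, 3, 6, 5, 3, 2, 3, 6, 4, 5, 4, 6]
6>3: swap(3,9), hi=8 ⇒ [2, 1, 3, 4, 5, 3, 2, 3, 6, 6, 5, 4, 6]
4>3: swap(3,8), hi=7 ⇒ [2, 1, 3, 6, 5, 3, 2, 3, 4, 6, 5, 4, 6]
6>3: swap(3,7), hi=6 ⇒ [2, 1, 3, 3, 5, 3, 2, 6, 4, 6, 5, 4, 6]
3=3: mid=4
5>3: swap(4,6), hi=5 ⇒ [2, 1, 3, 3, 2, 3, 5, 6, 4, 6, 5, 4, 6]
2<3: swap(2,4), lo=3 mid=5 ⇒ [2, 1, 2, 3, 3, 3, 5, 6, 4, 6, 5, 4, 6]
3=3: mid=6
done. lo=3 hi=5; A=[2, 1, 2, 3, 3, 3, 5, 6, 4, 6, 5, 4, 6]

[2, 1, 2, 3, 3, 3, 5, 6, 4, 6, 5, 4, 6]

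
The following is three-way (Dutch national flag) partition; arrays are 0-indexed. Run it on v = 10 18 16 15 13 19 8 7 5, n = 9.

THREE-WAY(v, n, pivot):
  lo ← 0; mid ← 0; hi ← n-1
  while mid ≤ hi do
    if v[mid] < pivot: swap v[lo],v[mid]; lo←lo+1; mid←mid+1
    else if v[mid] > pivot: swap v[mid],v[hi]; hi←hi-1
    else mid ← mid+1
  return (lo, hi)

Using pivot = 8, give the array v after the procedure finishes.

5 7 8 13 19 15 16 18 10

pivot = 8; lo=0, mid=0, hi=8
v[mid]=10>8: swap v[0],v[8]; hi=7 → 5 18 16 15 13 19 8 7 10
v[mid]=5<8: swap v[0],v[0]; lo=1,mid=1 → 5 18 16 15 13 19 8 7 10
v[mid]=18>8: swap v[1],v[7]; hi=6 → 5 7 16 15 13 19 8 18 10
v[mid]=7<8: swap v[1],v[1]; lo=2,mid=2 → 5 7 16 15 13 19 8 18 10
v[mid]=16>8: swap v[2],v[6]; hi=5 → 5 7 8 15 13 19 16 18 10
v[mid]=8=8: mid=3
v[mid]=15>8: swap v[3],v[5]; hi=4 → 5 7 8 19 13 15 16 18 10
v[mid]=19>8: swap v[3],v[4]; hi=3 → 5 7 8 13 19 15 16 18 10
v[mid]=13>8: swap v[3],v[3]; hi=2 → 5 7 8 13 19 15 16 18 10
end: lo=2, hi=2; v = 5 7 8 13 19 15 16 18 10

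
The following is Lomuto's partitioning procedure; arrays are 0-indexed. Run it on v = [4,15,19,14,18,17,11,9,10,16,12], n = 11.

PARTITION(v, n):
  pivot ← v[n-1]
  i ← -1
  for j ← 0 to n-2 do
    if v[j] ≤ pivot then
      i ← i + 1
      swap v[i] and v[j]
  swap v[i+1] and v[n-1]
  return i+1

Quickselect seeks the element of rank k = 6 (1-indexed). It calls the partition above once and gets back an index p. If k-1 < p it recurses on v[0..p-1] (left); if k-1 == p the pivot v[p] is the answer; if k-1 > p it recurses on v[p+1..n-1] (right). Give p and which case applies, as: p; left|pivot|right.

pivot = v[10] = 12; i = -1
j=0: v[0]=4 ≤ 12 → i=0, swap v[0],v[0] (no change) → [4,15,19,14,18,17,11,9,10,16,12]
j=1: v[1]=15 > 12 → no swap
j=2: v[2]=19 > 12 → no swap
j=3: v[3]=14 > 12 → no swap
j=4: v[4]=18 > 12 → no swap
j=5: v[5]=17 > 12 → no swap
j=6: v[6]=11 ≤ 12 → i=1, swap v[1],v[6] → [4,11,19,14,18,17,15,9,10,16,12]
j=7: v[7]=9 ≤ 12 → i=2, swap v[2],v[7] → [4,11,9,14,18,17,15,19,10,16,12]
j=8: v[8]=10 ≤ 12 → i=3, swap v[3],v[8] → [4,11,9,10,18,17,15,19,14,16,12]
j=9: v[9]=16 > 12 → no swap
final swap v[4],v[10] → [4,11,9,10,12,17,15,19,14,16,18]; return 4
p = 4; k-1 = 5 > 4 ⇒ right

4; right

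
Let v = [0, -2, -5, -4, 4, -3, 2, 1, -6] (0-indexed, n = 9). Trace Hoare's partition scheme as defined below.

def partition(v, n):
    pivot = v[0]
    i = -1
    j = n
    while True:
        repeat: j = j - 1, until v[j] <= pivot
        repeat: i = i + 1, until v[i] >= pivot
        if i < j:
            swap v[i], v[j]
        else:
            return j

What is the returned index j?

4

pivot = v[0] = 0; i = -1, j = 9
j→8 (v[8]=-6≤0), i→0 (v[0]=0≥0); i<j, swap → [-6, -2, -5, -4, 4, -3, 2, 1, 0]
j→5 (v[5]=-3≤0), i→4 (v[4]=4≥0); i<j, swap → [-6, -2, -5, -4, -3, 4, 2, 1, 0]
j→4, i→5; i≥j, return j=4. v = [-6, -2, -5, -4, -3, 4, 2, 1, 0]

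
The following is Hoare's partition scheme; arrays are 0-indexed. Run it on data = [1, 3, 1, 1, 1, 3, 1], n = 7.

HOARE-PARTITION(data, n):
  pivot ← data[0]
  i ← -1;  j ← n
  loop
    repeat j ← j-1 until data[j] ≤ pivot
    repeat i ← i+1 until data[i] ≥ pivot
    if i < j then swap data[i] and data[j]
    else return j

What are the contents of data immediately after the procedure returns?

pivot=1
j stops at 6 (1), i stops at 0 (1); swap ⇒ [1, 3, 1, 1, 1, 3, 1]
j stops at 4 (1), i stops at 1 (3); swap ⇒ [1, 1, 1, 1, 3, 3, 1]
j stops at 3 (1), i stops at 2 (1); swap ⇒ [1, 1, 1, 1, 3, 3, 1]
j stops at 2, i stops at 3; i≥j ⇒ return 2. data=[1, 1, 1, 1, 3, 3, 1]

[1, 1, 1, 1, 3, 3, 1]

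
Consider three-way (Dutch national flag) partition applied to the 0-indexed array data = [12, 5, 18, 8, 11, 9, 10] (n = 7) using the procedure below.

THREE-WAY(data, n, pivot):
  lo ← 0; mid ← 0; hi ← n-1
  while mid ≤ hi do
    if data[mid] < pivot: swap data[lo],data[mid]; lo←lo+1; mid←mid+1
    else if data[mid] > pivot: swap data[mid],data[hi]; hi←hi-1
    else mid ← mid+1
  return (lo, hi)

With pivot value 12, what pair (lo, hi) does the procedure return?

(5, 5)

lo=0 mid=0 hi=6
12=12: mid=1
5<12: swap(0,1), lo=1 mid=2 ⇒ [5, 12, 18, 8, 11, 9, 10]
18>12: swap(2,6), hi=5 ⇒ [5, 12, 10, 8, 11, 9, 18]
10<12: swap(1,2), lo=2 mid=3 ⇒ [5, 10, 12, 8, 11, 9, 18]
8<12: swap(2,3), lo=3 mid=4 ⇒ [5, 10, 8, 12, 11, 9, 18]
11<12: swap(3,4), lo=4 mid=5 ⇒ [5, 10, 8, 11, 12, 9, 18]
9<12: swap(4,5), lo=5 mid=6 ⇒ [5, 10, 8, 11, 9, 12, 18]
done. lo=5 hi=5; data=[5, 10, 8, 11, 9, 12, 18]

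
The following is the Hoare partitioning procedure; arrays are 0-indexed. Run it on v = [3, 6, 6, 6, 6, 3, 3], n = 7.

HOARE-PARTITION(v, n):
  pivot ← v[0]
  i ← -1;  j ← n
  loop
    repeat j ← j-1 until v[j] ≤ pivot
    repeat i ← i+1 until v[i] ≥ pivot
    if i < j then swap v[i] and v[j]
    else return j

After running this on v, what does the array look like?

pivot=3
j stops at 6 (3), i stops at 0 (3); swap ⇒ [3, 6, 6, 6, 6, 3, 3]
j stops at 5 (3), i stops at 1 (6); swap ⇒ [3, 3, 6, 6, 6, 6, 3]
j stops at 1, i stops at 2; i≥j ⇒ return 1. v=[3, 3, 6, 6, 6, 6, 3]

[3, 3, 6, 6, 6, 6, 3]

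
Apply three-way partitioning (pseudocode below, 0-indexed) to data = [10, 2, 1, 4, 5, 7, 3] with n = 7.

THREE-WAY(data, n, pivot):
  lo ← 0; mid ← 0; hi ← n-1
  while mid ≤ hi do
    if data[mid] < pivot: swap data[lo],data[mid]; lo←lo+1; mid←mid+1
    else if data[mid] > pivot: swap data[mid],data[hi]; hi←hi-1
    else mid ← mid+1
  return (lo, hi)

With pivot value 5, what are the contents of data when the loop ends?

[3, 2, 1, 4, 5, 7, 10]

lo=0 mid=0 hi=6
10>5: swap(0,6), hi=5 ⇒ [3, 2, 1, 4, 5, 7, 10]
3<5: swap(0,0), lo=1 mid=1 ⇒ [3, 2, 1, 4, 5, 7, 10]
2<5: swap(1,1), lo=2 mid=2 ⇒ [3, 2, 1, 4, 5, 7, 10]
1<5: swap(2,2), lo=3 mid=3 ⇒ [3, 2, 1, 4, 5, 7, 10]
4<5: swap(3,3), lo=4 mid=4 ⇒ [3, 2, 1, 4, 5, 7, 10]
5=5: mid=5
7>5: swap(5,5), hi=4 ⇒ [3, 2, 1, 4, 5, 7, 10]
done. lo=4 hi=4; data=[3, 2, 1, 4, 5, 7, 10]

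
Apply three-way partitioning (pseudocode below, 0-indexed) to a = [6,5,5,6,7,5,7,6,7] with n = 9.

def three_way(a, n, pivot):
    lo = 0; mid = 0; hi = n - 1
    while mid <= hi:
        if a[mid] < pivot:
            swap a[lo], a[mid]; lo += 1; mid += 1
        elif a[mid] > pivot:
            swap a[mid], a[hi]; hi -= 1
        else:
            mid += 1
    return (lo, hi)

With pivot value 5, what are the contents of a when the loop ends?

lo=0 mid=0 hi=8
6>5: swap(0,8), hi=7 ⇒ [7,5,5,6,7,5,7,6,6]
7>5: swap(0,7), hi=6 ⇒ [6,5,5,6,7,5,7,7,6]
6>5: swap(0,6), hi=5 ⇒ [7,5,5,6,7,5,6,7,6]
7>5: swap(0,5), hi=4 ⇒ [5,5,5,6,7,7,6,7,6]
5=5: mid=1
5=5: mid=2
5=5: mid=3
6>5: swap(3,4), hi=3 ⇒ [5,5,5,7,6,7,6,7,6]
7>5: swap(3,3), hi=2 ⇒ [5,5,5,7,6,7,6,7,6]
done. lo=0 hi=2; a=[5,5,5,7,6,7,6,7,6]

[5,5,5,7,6,7,6,7,6]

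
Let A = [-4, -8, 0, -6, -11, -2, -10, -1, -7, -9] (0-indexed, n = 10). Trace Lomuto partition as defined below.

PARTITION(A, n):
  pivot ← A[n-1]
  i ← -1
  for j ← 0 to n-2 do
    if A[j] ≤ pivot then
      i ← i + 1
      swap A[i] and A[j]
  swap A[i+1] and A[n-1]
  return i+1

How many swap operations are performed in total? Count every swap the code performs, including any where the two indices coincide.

pivot = A[9] = -9; i = -1
j=0: A[0]=-4 > -9 → no swap
j=1: A[1]=-8 > -9 → no swap
j=2: A[2]=0 > -9 → no swap
j=3: A[3]=-6 > -9 → no swap
j=4: A[4]=-11 ≤ -9 → i=0, swap A[0],A[4] → [-11, -8, 0, -6, -4, -2, -10, -1, -7, -9]
j=5: A[5]=-2 > -9 → no swap
j=6: A[6]=-10 ≤ -9 → i=1, swap A[1],A[6] → [-11, -10, 0, -6, -4, -2, -8, -1, -7, -9]
j=7: A[7]=-1 > -9 → no swap
j=8: A[8]=-7 > -9 → no swap
final swap A[2],A[9] → [-11, -10, -9, -6, -4, -2, -8, -1, -7, 0]; return 2

3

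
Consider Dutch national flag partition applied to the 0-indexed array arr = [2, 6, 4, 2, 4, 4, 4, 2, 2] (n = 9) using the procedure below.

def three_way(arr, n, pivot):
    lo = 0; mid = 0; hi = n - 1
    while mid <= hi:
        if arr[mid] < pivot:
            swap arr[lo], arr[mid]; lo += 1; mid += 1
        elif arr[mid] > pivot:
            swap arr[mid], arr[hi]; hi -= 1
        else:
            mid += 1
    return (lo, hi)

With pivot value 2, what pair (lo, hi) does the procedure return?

lo=0 mid=0 hi=8
2=2: mid=1
6>2: swap(1,8), hi=7 ⇒ [2, 2, 4, 2, 4, 4, 4, 2, 6]
2=2: mid=2
4>2: swap(2,7), hi=6 ⇒ [2, 2, 2, 2, 4, 4, 4, 4, 6]
2=2: mid=3
2=2: mid=4
4>2: swap(4,6), hi=5 ⇒ [2, 2, 2, 2, 4, 4, 4, 4, 6]
4>2: swap(4,5), hi=4 ⇒ [2, 2, 2, 2, 4, 4, 4, 4, 6]
4>2: swap(4,4), hi=3 ⇒ [2, 2, 2, 2, 4, 4, 4, 4, 6]
done. lo=0 hi=3; arr=[2, 2, 2, 2, 4, 4, 4, 4, 6]

(0, 3)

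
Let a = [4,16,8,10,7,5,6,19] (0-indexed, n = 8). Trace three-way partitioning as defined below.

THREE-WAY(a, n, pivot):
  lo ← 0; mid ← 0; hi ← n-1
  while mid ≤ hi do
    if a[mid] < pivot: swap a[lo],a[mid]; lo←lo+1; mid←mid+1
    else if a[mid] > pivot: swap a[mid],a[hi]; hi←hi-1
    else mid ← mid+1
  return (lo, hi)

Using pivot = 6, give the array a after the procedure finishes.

[4,5,6,7,10,8,19,16]

pivot = 6; lo=0, mid=0, hi=7
a[mid]=4<6: swap a[0],a[0]; lo=1,mid=1 → [4,16,8,10,7,5,6,19]
a[mid]=16>6: swap a[1],a[7]; hi=6 → [4,19,8,10,7,5,6,16]
a[mid]=19>6: swap a[1],a[6]; hi=5 → [4,6,8,10,7,5,19,16]
a[mid]=6=6: mid=2
a[mid]=8>6: swap a[2],a[5]; hi=4 → [4,6,5,10,7,8,19,16]
a[mid]=5<6: swap a[1],a[2]; lo=2,mid=3 → [4,5,6,10,7,8,19,16]
a[mid]=10>6: swap a[3],a[4]; hi=3 → [4,5,6,7,10,8,19,16]
a[mid]=7>6: swap a[3],a[3]; hi=2 → [4,5,6,7,10,8,19,16]
end: lo=2, hi=2; a = [4,5,6,7,10,8,19,16]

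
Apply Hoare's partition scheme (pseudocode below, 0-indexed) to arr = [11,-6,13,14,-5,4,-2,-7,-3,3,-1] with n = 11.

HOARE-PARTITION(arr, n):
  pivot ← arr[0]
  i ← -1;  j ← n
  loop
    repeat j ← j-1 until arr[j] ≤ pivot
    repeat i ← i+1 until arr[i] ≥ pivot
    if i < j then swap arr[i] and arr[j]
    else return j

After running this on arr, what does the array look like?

pivot=11
j stops at 10 (-1), i stops at 0 (11); swap ⇒ [-1,-6,13,14,-5,4,-2,-7,-3,3,11]
j stops at 9 (3), i stops at 2 (13); swap ⇒ [-1,-6,3,14,-5,4,-2,-7,-3,13,11]
j stops at 8 (-3), i stops at 3 (14); swap ⇒ [-1,-6,3,-3,-5,4,-2,-7,14,13,11]
j stops at 7, i stops at 8; i≥j ⇒ return 7. arr=[-1,-6,3,-3,-5,4,-2,-7,14,13,11]

[-1,-6,3,-3,-5,4,-2,-7,14,13,11]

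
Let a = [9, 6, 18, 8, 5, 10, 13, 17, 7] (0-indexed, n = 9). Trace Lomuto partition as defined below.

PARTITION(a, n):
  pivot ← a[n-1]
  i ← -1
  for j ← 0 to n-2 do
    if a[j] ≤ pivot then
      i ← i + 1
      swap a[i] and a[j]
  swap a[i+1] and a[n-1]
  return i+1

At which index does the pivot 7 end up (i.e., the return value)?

pivot=7, i=-1
j=0: 9>7, skip
j=1: 6≤7, i=0, swap(0,1) ⇒ [6, 9, 18, 8, 5, 10, 13, 17, 7]
j=2: 18>7, skip
j=3: 8>7, skip
j=4: 5≤7, i=1, swap(1,4) ⇒ [6, 5, 18, 8, 9, 10, 13, 17, 7]
j=5: 10>7, skip
j=6: 13>7, skip
j=7: 17>7, skip
swap(2,8) ⇒ [6, 5, 7, 8, 9, 10, 13, 17, 18]; return 2

2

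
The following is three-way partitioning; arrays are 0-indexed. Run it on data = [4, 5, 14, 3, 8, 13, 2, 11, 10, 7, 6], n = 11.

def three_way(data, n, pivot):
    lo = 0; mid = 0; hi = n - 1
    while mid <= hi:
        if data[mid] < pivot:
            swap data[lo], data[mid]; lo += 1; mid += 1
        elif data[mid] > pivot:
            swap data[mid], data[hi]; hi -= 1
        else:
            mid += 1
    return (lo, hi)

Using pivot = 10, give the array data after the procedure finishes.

pivot = 10; lo=0, mid=0, hi=10
data[mid]=4<10: swap data[0],data[0]; lo=1,mid=1 → [4, 5, 14, 3, 8, 13, 2, 11, 10, 7, 6]
data[mid]=5<10: swap data[1],data[1]; lo=2,mid=2 → [4, 5, 14, 3, 8, 13, 2, 11, 10, 7, 6]
data[mid]=14>10: swap data[2],data[10]; hi=9 → [4, 5, 6, 3, 8, 13, 2, 11, 10, 7, 14]
data[mid]=6<10: swap data[2],data[2]; lo=3,mid=3 → [4, 5, 6, 3, 8, 13, 2, 11, 10, 7, 14]
data[mid]=3<10: swap data[3],data[3]; lo=4,mid=4 → [4, 5, 6, 3, 8, 13, 2, 11, 10, 7, 14]
data[mid]=8<10: swap data[4],data[4]; lo=5,mid=5 → [4, 5, 6, 3, 8, 13, 2, 11, 10, 7, 14]
data[mid]=13>10: swap data[5],data[9]; hi=8 → [4, 5, 6, 3, 8, 7, 2, 11, 10, 13, 14]
data[mid]=7<10: swap data[5],data[5]; lo=6,mid=6 → [4, 5, 6, 3, 8, 7, 2, 11, 10, 13, 14]
data[mid]=2<10: swap data[6],data[6]; lo=7,mid=7 → [4, 5, 6, 3, 8, 7, 2, 11, 10, 13, 14]
data[mid]=11>10: swap data[7],data[8]; hi=7 → [4, 5, 6, 3, 8, 7, 2, 10, 11, 13, 14]
data[mid]=10=10: mid=8
end: lo=7, hi=7; data = [4, 5, 6, 3, 8, 7, 2, 10, 11, 13, 14]

[4, 5, 6, 3, 8, 7, 2, 10, 11, 13, 14]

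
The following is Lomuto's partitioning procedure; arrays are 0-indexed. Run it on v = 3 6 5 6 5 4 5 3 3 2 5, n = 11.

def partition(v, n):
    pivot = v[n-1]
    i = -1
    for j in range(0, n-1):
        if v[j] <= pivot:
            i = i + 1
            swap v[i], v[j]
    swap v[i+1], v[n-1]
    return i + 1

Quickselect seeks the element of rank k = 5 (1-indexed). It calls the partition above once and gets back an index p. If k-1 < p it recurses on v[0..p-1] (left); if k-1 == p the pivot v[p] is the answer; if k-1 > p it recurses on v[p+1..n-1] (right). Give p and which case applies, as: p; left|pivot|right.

pivot = v[10] = 5; i = -1
j=0: v[0]=3 ≤ 5 → i=0, swap v[0],v[0] (no change) → 3 6 5 6 5 4 5 3 3 2 5
j=1: v[1]=6 > 5 → no swap
j=2: v[2]=5 ≤ 5 → i=1, swap v[1],v[2] → 3 5 6 6 5 4 5 3 3 2 5
j=3: v[3]=6 > 5 → no swap
j=4: v[4]=5 ≤ 5 → i=2, swap v[2],v[4] → 3 5 5 6 6 4 5 3 3 2 5
j=5: v[5]=4 ≤ 5 → i=3, swap v[3],v[5] → 3 5 5 4 6 6 5 3 3 2 5
j=6: v[6]=5 ≤ 5 → i=4, swap v[4],v[6] → 3 5 5 4 5 6 6 3 3 2 5
j=7: v[7]=3 ≤ 5 → i=5, swap v[5],v[7] → 3 5 5 4 5 3 6 6 3 2 5
j=8: v[8]=3 ≤ 5 → i=6, swap v[6],v[8] → 3 5 5 4 5 3 3 6 6 2 5
j=9: v[9]=2 ≤ 5 → i=7, swap v[7],v[9] → 3 5 5 4 5 3 3 2 6 6 5
final swap v[8],v[10] → 3 5 5 4 5 3 3 2 5 6 6; return 8
p = 8; k-1 = 4 < 8 ⇒ left

8; left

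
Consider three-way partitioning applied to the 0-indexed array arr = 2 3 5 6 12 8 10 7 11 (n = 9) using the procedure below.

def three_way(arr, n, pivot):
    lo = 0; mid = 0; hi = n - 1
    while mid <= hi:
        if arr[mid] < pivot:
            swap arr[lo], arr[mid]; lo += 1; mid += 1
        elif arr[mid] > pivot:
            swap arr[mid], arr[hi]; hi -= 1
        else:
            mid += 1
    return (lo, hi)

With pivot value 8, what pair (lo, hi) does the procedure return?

pivot = 8; lo=0, mid=0, hi=8
arr[mid]=2<8: swap arr[0],arr[0]; lo=1,mid=1 → 2 3 5 6 12 8 10 7 11
arr[mid]=3<8: swap arr[1],arr[1]; lo=2,mid=2 → 2 3 5 6 12 8 10 7 11
arr[mid]=5<8: swap arr[2],arr[2]; lo=3,mid=3 → 2 3 5 6 12 8 10 7 11
arr[mid]=6<8: swap arr[3],arr[3]; lo=4,mid=4 → 2 3 5 6 12 8 10 7 11
arr[mid]=12>8: swap arr[4],arr[8]; hi=7 → 2 3 5 6 11 8 10 7 12
arr[mid]=11>8: swap arr[4],arr[7]; hi=6 → 2 3 5 6 7 8 10 11 12
arr[mid]=7<8: swap arr[4],arr[4]; lo=5,mid=5 → 2 3 5 6 7 8 10 11 12
arr[mid]=8=8: mid=6
arr[mid]=10>8: swap arr[6],arr[6]; hi=5 → 2 3 5 6 7 8 10 11 12
end: lo=5, hi=5; arr = 2 3 5 6 7 8 10 11 12

(5, 5)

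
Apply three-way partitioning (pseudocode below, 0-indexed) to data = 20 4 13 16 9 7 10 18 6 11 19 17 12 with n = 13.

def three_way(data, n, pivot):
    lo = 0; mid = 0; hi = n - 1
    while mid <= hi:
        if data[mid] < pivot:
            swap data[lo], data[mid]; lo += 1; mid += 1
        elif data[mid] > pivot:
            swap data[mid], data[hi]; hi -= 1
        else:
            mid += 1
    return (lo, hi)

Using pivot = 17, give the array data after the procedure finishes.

pivot = 17; lo=0, mid=0, hi=12
data[mid]=20>17: swap data[0],data[12]; hi=11 → 12 4 13 16 9 7 10 18 6 11 19 17 20
data[mid]=12<17: swap data[0],data[0]; lo=1,mid=1 → 12 4 13 16 9 7 10 18 6 11 19 17 20
data[mid]=4<17: swap data[1],data[1]; lo=2,mid=2 → 12 4 13 16 9 7 10 18 6 11 19 17 20
data[mid]=13<17: swap data[2],data[2]; lo=3,mid=3 → 12 4 13 16 9 7 10 18 6 11 19 17 20
data[mid]=16<17: swap data[3],data[3]; lo=4,mid=4 → 12 4 13 16 9 7 10 18 6 11 19 17 20
data[mid]=9<17: swap data[4],data[4]; lo=5,mid=5 → 12 4 13 16 9 7 10 18 6 11 19 17 20
data[mid]=7<17: swap data[5],data[5]; lo=6,mid=6 → 12 4 13 16 9 7 10 18 6 11 19 17 20
data[mid]=10<17: swap data[6],data[6]; lo=7,mid=7 → 12 4 13 16 9 7 10 18 6 11 19 17 20
data[mid]=18>17: swap data[7],data[11]; hi=10 → 12 4 13 16 9 7 10 17 6 11 19 18 20
data[mid]=17=17: mid=8
data[mid]=6<17: swap data[7],data[8]; lo=8,mid=9 → 12 4 13 16 9 7 10 6 17 11 19 18 20
data[mid]=11<17: swap data[8],data[9]; lo=9,mid=10 → 12 4 13 16 9 7 10 6 11 17 19 18 20
data[mid]=19>17: swap data[10],data[10]; hi=9 → 12 4 13 16 9 7 10 6 11 17 19 18 20
end: lo=9, hi=9; data = 12 4 13 16 9 7 10 6 11 17 19 18 20

12 4 13 16 9 7 10 6 11 17 19 18 20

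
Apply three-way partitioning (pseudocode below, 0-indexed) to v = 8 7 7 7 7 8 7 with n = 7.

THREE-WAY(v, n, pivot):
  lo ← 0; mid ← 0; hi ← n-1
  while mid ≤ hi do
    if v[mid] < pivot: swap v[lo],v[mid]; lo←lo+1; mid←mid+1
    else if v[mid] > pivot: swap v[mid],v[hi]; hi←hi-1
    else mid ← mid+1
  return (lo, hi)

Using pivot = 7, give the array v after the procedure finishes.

lo=0 mid=0 hi=6
8>7: swap(0,6), hi=5 ⇒ 7 7 7 7 7 8 8
7=7: mid=1
7=7: mid=2
7=7: mid=3
7=7: mid=4
7=7: mid=5
8>7: swap(5,5), hi=4 ⇒ 7 7 7 7 7 8 8
done. lo=0 hi=4; v=7 7 7 7 7 8 8

7 7 7 7 7 8 8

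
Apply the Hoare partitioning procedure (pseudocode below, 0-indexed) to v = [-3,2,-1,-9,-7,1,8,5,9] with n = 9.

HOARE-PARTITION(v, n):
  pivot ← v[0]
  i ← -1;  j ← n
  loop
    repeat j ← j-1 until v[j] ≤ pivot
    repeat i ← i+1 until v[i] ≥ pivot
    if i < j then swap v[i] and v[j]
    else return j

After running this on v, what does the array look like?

[-7,-9,-1,2,-3,1,8,5,9]

pivot = v[0] = -3; i = -1, j = 9
j→4 (v[4]=-7≤-3), i→0 (v[0]=-3≥-3); i<j, swap → [-7,2,-1,-9,-3,1,8,5,9]
j→3 (v[3]=-9≤-3), i→1 (v[1]=2≥-3); i<j, swap → [-7,-9,-1,2,-3,1,8,5,9]
j→1, i→2; i≥j, return j=1. v = [-7,-9,-1,2,-3,1,8,5,9]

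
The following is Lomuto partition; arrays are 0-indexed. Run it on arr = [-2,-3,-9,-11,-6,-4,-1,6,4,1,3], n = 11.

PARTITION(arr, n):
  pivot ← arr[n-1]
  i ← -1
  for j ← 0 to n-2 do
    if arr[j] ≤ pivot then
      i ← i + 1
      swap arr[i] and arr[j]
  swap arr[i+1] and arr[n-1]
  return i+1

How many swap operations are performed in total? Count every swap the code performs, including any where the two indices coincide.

pivot=3, i=-1
j=0: -2≤3, i=0, swap(0,0) ⇒ [-2,-3,-9,-11,-6,-4,-1,6,4,1,3]
j=1: -3≤3, i=1, swap(1,1) ⇒ [-2,-3,-9,-11,-6,-4,-1,6,4,1,3]
j=2: -9≤3, i=2, swap(2,2) ⇒ [-2,-3,-9,-11,-6,-4,-1,6,4,1,3]
j=3: -11≤3, i=3, swap(3,3) ⇒ [-2,-3,-9,-11,-6,-4,-1,6,4,1,3]
j=4: -6≤3, i=4, swap(4,4) ⇒ [-2,-3,-9,-11,-6,-4,-1,6,4,1,3]
j=5: -4≤3, i=5, swap(5,5) ⇒ [-2,-3,-9,-11,-6,-4,-1,6,4,1,3]
j=6: -1≤3, i=6, swap(6,6) ⇒ [-2,-3,-9,-11,-6,-4,-1,6,4,1,3]
j=7: 6>3, skip
j=8: 4>3, skip
j=9: 1≤3, i=7, swap(7,9) ⇒ [-2,-3,-9,-11,-6,-4,-1,1,4,6,3]
swap(8,10) ⇒ [-2,-3,-9,-11,-6,-4,-1,1,3,6,4]; return 8

9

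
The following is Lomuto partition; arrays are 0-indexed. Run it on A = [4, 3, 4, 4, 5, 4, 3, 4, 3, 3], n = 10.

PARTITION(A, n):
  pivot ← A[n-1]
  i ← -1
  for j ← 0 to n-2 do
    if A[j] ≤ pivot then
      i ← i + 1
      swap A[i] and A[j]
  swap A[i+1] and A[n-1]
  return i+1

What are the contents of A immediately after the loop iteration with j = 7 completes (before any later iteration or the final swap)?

pivot = A[9] = 3; i = -1
j=0: A[0]=4 > 3 → no swap
j=1: A[1]=3 ≤ 3 → i=0, swap A[0],A[1] → [3, 4, 4, 4, 5, 4, 3, 4, 3, 3]
j=2: A[2]=4 > 3 → no swap
j=3: A[3]=4 > 3 → no swap
j=4: A[4]=5 > 3 → no swap
j=5: A[5]=4 > 3 → no swap
j=6: A[6]=3 ≤ 3 → i=1, swap A[1],A[6] → [3, 3, 4, 4, 5, 4, 4, 4, 3, 3]
j=7: A[7]=4 > 3 → no swap
(after j=7) A = [3, 3, 4, 4, 5, 4, 4, 4, 3, 3]

[3, 3, 4, 4, 5, 4, 4, 4, 3, 3]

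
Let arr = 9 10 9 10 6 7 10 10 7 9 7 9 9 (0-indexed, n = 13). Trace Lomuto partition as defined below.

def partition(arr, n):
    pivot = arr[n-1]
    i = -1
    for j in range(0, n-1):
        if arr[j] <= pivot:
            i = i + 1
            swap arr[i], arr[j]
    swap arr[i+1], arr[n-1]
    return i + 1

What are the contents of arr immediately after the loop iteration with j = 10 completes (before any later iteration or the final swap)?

9 9 6 7 7 9 7 10 10 10 10 9 9

pivot=9, i=-1
j=0: 9≤9, i=0, swap(0,0) ⇒ 9 10 9 10 6 7 10 10 7 9 7 9 9
j=1: 10>9, skip
j=2: 9≤9, i=1, swap(1,2) ⇒ 9 9 10 10 6 7 10 10 7 9 7 9 9
j=3: 10>9, skip
j=4: 6≤9, i=2, swap(2,4) ⇒ 9 9 6 10 10 7 10 10 7 9 7 9 9
j=5: 7≤9, i=3, swap(3,5) ⇒ 9 9 6 7 10 10 10 10 7 9 7 9 9
j=6: 10>9, skip
j=7: 10>9, skip
j=8: 7≤9, i=4, swap(4,8) ⇒ 9 9 6 7 7 10 10 10 10 9 7 9 9
j=9: 9≤9, i=5, swap(5,9) ⇒ 9 9 6 7 7 9 10 10 10 10 7 9 9
j=10: 7≤9, i=6, swap(6,10) ⇒ 9 9 6 7 7 9 7 10 10 10 10 9 9
(after j=10) arr = 9 9 6 7 7 9 7 10 10 10 10 9 9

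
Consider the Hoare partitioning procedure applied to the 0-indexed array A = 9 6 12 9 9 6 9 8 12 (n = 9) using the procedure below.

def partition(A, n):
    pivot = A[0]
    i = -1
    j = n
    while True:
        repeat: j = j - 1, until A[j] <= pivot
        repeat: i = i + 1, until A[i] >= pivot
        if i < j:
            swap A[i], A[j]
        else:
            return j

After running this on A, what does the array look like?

8 6 9 6 9 9 12 9 12

pivot=9
j stops at 7 (8), i stops at 0 (9); swap ⇒ 8 6 12 9 9 6 9 9 12
j stops at 6 (9), i stops at 2 (12); swap ⇒ 8 6 9 9 9 6 12 9 12
j stops at 5 (6), i stops at 3 (9); swap ⇒ 8 6 9 6 9 9 12 9 12
j stops at 4, i stops at 4; i≥j ⇒ return 4. A=8 6 9 6 9 9 12 9 12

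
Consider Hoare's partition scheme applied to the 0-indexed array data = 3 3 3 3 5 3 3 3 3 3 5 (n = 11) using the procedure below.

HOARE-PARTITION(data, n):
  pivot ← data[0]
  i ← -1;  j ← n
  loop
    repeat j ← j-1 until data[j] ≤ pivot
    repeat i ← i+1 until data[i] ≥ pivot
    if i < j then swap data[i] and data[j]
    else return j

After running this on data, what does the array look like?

3 3 3 3 3 5 3 3 3 3 5

pivot = data[0] = 3; i = -1, j = 11
j→9 (data[9]=3≤3), i→0 (data[0]=3≥3); i<j, swap → 3 3 3 3 5 3 3 3 3 3 5
j→8 (data[8]=3≤3), i→1 (data[1]=3≥3); i<j, swap → 3 3 3 3 5 3 3 3 3 3 5
j→7 (data[7]=3≤3), i→2 (data[2]=3≥3); i<j, swap → 3 3 3 3 5 3 3 3 3 3 5
j→6 (data[6]=3≤3), i→3 (data[3]=3≥3); i<j, swap → 3 3 3 3 5 3 3 3 3 3 5
j→5 (data[5]=3≤3), i→4 (data[4]=5≥3); i<j, swap → 3 3 3 3 3 5 3 3 3 3 5
j→4, i→5; i≥j, return j=4. data = 3 3 3 3 3 5 3 3 3 3 5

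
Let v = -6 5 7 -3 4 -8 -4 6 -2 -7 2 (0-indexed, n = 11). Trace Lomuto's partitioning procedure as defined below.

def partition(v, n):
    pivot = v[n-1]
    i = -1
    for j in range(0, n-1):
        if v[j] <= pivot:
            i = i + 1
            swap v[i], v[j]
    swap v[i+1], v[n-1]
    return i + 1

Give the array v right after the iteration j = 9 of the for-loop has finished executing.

pivot = v[10] = 2; i = -1
j=0: v[0]=-6 ≤ 2 → i=0, swap v[0],v[0] (no change) → -6 5 7 -3 4 -8 -4 6 -2 -7 2
j=1: v[1]=5 > 2 → no swap
j=2: v[2]=7 > 2 → no swap
j=3: v[3]=-3 ≤ 2 → i=1, swap v[1],v[3] → -6 -3 7 5 4 -8 -4 6 -2 -7 2
j=4: v[4]=4 > 2 → no swap
j=5: v[5]=-8 ≤ 2 → i=2, swap v[2],v[5] → -6 -3 -8 5 4 7 -4 6 -2 -7 2
j=6: v[6]=-4 ≤ 2 → i=3, swap v[3],v[6] → -6 -3 -8 -4 4 7 5 6 -2 -7 2
j=7: v[7]=6 > 2 → no swap
j=8: v[8]=-2 ≤ 2 → i=4, swap v[4],v[8] → -6 -3 -8 -4 -2 7 5 6 4 -7 2
j=9: v[9]=-7 ≤ 2 → i=5, swap v[5],v[9] → -6 -3 -8 -4 -2 -7 5 6 4 7 2
(after j=9) v = -6 -3 -8 -4 -2 -7 5 6 4 7 2

-6 -3 -8 -4 -2 -7 5 6 4 7 2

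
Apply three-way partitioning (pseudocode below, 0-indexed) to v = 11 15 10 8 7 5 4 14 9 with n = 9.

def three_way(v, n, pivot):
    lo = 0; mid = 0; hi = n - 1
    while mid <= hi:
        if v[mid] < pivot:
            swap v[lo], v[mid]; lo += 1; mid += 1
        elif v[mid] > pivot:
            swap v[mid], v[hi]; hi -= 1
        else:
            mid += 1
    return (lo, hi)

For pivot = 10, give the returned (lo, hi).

pivot = 10; lo=0, mid=0, hi=8
v[mid]=11>10: swap v[0],v[8]; hi=7 → 9 15 10 8 7 5 4 14 11
v[mid]=9<10: swap v[0],v[0]; lo=1,mid=1 → 9 15 10 8 7 5 4 14 11
v[mid]=15>10: swap v[1],v[7]; hi=6 → 9 14 10 8 7 5 4 15 11
v[mid]=14>10: swap v[1],v[6]; hi=5 → 9 4 10 8 7 5 14 15 11
v[mid]=4<10: swap v[1],v[1]; lo=2,mid=2 → 9 4 10 8 7 5 14 15 11
v[mid]=10=10: mid=3
v[mid]=8<10: swap v[2],v[3]; lo=3,mid=4 → 9 4 8 10 7 5 14 15 11
v[mid]=7<10: swap v[3],v[4]; lo=4,mid=5 → 9 4 8 7 10 5 14 15 11
v[mid]=5<10: swap v[4],v[5]; lo=5,mid=6 → 9 4 8 7 5 10 14 15 11
end: lo=5, hi=5; v = 9 4 8 7 5 10 14 15 11

(5, 5)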